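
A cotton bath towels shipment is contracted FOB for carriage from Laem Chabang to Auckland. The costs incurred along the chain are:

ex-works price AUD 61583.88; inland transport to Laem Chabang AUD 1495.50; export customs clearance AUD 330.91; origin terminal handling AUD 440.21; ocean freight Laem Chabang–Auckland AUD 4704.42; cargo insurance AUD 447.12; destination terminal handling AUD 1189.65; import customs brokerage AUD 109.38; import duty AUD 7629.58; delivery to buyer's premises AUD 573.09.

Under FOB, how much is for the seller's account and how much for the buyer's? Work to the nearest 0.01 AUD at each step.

FOB: the seller bears costs until goods are on board at the origin port; the buyer bears freight, insurance and all costs thereafter.
Seller's account: goods 61583.88 + inland to port 1495.50 + export clearance 330.91 + origin terminal 440.21 = 63850.50
Buyer's account: freight 4704.42 + insurance 447.12 + destination terminal 1189.65 + brokerage 109.38 + duty 7629.58 + delivery 573.09 = 14653.24

Seller: AUD 63850.50; buyer: AUD 14653.24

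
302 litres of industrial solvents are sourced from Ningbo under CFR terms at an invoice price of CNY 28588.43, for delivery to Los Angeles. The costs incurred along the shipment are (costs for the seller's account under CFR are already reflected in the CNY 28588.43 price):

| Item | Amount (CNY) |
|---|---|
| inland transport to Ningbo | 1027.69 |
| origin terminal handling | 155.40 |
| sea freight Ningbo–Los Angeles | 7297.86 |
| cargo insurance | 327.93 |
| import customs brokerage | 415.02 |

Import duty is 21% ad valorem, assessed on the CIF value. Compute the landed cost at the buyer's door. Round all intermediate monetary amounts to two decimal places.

Total landed cost: CNY 35403.82

CFR: the seller pays costs through ocean freight to the destination port, but not insurance.
Already in the invoice (seller's account under CFR): inland to port, origin terminal, freight — exclude.
CIF value = CFR price + insurance = 28588.43 + 327.93 = 28916.36
Import duty = 28916.36 × 21% = 6072.44
Buyer bears: insurance 327.93 + brokerage 415.02 + duty 6072.44 = 6815.39
Landed cost = invoice 28588.43 + 6815.39 = 35403.82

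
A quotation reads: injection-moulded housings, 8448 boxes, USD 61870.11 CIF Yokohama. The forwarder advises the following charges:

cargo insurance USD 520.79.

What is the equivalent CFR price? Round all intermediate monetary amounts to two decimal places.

From CIF to CFR, the seller no longer bears: insurance.
CFR price = 61870.11 − 520.79 = 61349.32

CFR price: USD 61349.32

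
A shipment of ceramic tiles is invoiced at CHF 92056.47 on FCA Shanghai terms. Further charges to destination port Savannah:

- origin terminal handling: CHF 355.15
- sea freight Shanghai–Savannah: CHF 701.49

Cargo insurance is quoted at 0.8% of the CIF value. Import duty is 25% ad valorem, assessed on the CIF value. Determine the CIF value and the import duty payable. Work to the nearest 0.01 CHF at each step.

Let C be the CIF value. C = FCA price + pre-shipment costs + freight + 0.8% × C
C − 0.8% × C = 92056.47 + 355.15 + 701.49
0.992 × C = 93113.11
C = 93113.11 / 0.992 = 93864.02
Insurance premium = 0.8% × 93864.02 = 750.91
Import duty = 93864.02 × 25% = 23466.01

CIF value: CHF 93864.02; import duty: CHF 23466.01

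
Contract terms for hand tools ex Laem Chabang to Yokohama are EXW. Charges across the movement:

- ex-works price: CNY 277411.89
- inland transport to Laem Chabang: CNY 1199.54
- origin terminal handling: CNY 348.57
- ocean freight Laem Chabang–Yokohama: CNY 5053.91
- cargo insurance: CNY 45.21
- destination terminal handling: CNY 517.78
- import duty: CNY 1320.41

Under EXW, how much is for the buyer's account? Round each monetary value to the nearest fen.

Buyer's account: CNY 8485.42

EXW: the seller makes goods available at their premises; the buyer bears all onward costs.
Seller's account: goods 277411.89 = 277411.89
Buyer's account: inland to port 1199.54 + origin terminal 348.57 + freight 5053.91 + insurance 45.21 + destination terminal 517.78 + duty 1320.41 = 8485.42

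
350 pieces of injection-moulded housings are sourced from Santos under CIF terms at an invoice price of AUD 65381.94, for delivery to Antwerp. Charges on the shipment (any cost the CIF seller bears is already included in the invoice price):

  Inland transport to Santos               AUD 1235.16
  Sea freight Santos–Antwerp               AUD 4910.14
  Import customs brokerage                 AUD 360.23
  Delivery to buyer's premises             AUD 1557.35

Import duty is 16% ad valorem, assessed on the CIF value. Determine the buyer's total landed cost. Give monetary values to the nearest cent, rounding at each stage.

Total landed cost: AUD 77760.63

CIF: the seller pays costs through ocean freight and marine insurance to the destination port.
Already in the invoice (seller's account under CIF): inland to port, freight — exclude.
The CIF price already equals the CIF value: 65381.94
Import duty = 65381.94 × 16% = 10461.11
Buyer bears: brokerage 360.23 + delivery 1557.35 + duty 10461.11 = 12378.69
Landed cost = invoice 65381.94 + 12378.69 = 77760.63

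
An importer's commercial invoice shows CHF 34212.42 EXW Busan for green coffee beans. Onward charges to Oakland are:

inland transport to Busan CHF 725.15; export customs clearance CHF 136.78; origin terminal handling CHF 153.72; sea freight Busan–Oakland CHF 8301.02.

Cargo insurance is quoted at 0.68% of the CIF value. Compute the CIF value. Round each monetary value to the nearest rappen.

CIF value: CHF 43827.11

Let C be the CIF value. C = EXW price + pre-shipment costs + freight + 0.68% × C
C − 0.68% × C = 34212.42 + 725.15 + 136.78 + 153.72 + 8301.02
0.9932 × C = 43529.09
C = 43529.09 / 0.9932 = 43827.11
Insurance premium = 0.68% × 43827.11 = 298.02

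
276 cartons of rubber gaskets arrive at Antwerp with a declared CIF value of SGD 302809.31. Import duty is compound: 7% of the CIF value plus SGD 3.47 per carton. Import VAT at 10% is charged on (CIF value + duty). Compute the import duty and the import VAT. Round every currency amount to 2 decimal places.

Import duty: SGD 22154.37; import VAT: SGD 32496.37

Ad valorem component: 302809.31 × 7% = 21196.65
Specific component: 276 × 3.47 = 957.72
Import duty = 21196.65 + 957.72 = 22154.37
VAT base = CIF + duty = 302809.31 + 22154.37 = 324963.68
Import VAT = 324963.68 × 10% = 32496.37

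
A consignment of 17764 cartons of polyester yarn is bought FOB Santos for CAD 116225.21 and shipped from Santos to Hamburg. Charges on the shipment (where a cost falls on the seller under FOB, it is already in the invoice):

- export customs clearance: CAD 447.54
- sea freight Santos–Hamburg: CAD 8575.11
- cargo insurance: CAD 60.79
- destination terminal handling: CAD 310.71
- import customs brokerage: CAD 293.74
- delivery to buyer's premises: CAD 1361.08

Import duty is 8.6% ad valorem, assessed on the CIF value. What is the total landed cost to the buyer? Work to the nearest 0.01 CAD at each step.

Total landed cost: CAD 137564.70

FOB: the seller bears costs until goods are on board at the origin port; the buyer bears freight, insurance and all costs thereafter.
Already in the invoice (seller's account under FOB): export clearance — exclude.
CIF value = FOB price + freight + insurance = 116225.21 + 8575.11 + 60.79 = 124861.11
Import duty = 124861.11 × 8.6% = 10738.06
Buyer bears: freight 8575.11 + insurance 60.79 + destination terminal 310.71 + brokerage 293.74 + delivery 1361.08 + duty 10738.06 = 21339.49
Landed cost = invoice 116225.21 + 21339.49 = 137564.70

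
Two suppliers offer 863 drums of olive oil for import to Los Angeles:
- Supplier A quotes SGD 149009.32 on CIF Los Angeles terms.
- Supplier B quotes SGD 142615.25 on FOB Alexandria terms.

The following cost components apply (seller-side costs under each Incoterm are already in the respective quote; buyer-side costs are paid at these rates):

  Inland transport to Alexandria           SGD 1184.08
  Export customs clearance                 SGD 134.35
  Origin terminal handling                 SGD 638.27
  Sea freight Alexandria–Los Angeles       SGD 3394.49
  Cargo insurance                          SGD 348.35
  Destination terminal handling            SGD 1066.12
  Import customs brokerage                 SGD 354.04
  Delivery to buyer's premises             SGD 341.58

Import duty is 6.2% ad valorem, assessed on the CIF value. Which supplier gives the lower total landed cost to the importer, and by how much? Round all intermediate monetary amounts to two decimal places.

Supplier B is cheaper by SGD 2815.61

Supplier A (CIF):
The CIF price already equals the CIF value: 149009.32
Import duty = 149009.32 × 6.2% = 9238.58
Buyer bears (A): 1066.12 + 354.04 + 341.58 = 1761.74
Landed cost (A) = invoice 149009.32 + 1761.74 + duty 9238.58 = 160009.64
Supplier B (FOB):
CIF value = FOB price + freight + insurance = 142615.25 + 3394.49 + 348.35 = 146358.09
Import duty = 146358.09 × 6.2% = 9074.20
Buyer bears (B): 3394.49 + 348.35 + 1066.12 + 354.04 + 341.58 = 5504.58
Landed cost (B) = invoice 142615.25 + 5504.58 + duty 9074.20 = 157194.03
Difference = |160009.64 − 157194.03| = 2815.61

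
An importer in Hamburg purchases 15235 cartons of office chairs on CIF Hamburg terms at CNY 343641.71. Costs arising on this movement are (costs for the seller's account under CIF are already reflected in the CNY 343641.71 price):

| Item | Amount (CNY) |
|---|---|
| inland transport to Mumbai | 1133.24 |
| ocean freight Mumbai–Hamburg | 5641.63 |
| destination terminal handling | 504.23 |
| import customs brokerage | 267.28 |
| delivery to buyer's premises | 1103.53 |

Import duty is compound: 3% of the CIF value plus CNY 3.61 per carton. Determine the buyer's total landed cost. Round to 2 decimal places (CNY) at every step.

CIF: the seller pays costs through ocean freight and marine insurance to the destination port.
Already in the invoice (seller's account under CIF): inland to port, freight — exclude.
The CIF price already equals the CIF value: 343641.71
Ad valorem component: 343641.71 × 3% = 10309.25
Specific component: 15235 × 3.61 = 54998.35
Import duty = 10309.25 + 54998.35 = 65307.60
Buyer bears: destination terminal 504.23 + brokerage 267.28 + delivery 1103.53 + duty 65307.60 = 67182.64
Landed cost = invoice 343641.71 + 67182.64 = 410824.35

Total landed cost: CNY 410824.35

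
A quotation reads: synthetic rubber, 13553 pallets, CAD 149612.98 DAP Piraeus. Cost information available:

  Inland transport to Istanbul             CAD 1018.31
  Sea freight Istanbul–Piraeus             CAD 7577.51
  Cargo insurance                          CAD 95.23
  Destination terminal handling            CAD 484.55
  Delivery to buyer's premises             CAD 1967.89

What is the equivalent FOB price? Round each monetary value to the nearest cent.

FOB price: CAD 139487.80

Not relevant to the conversion: inland to port — on the seller under both DAP and FOB; already in the DAP price and stays in the FOB price.
From DAP to FOB, the seller no longer bears: freight, insurance, destination terminal, delivery.
FOB price = 149612.98 − 7577.51 − 95.23 − 484.55 − 1967.89 = 139487.80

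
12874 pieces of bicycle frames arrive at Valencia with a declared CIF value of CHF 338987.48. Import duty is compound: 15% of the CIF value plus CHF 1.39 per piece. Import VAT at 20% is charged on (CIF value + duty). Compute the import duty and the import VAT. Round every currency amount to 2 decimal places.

Ad valorem component: 338987.48 × 15% = 50848.12
Specific component: 12874 × 1.39 = 17894.86
Import duty = 50848.12 + 17894.86 = 68742.98
VAT base = CIF + duty = 338987.48 + 68742.98 = 407730.46
Import VAT = 407730.46 × 20% = 81546.09

Import duty: CHF 68742.98; import VAT: CHF 81546.09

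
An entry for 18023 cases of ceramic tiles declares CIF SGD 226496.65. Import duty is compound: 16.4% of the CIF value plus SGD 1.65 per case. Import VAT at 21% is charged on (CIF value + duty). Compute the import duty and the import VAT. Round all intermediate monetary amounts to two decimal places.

Ad valorem component: 226496.65 × 16.4% = 37145.45
Specific component: 18023 × 1.65 = 29737.95
Import duty = 37145.45 + 29737.95 = 66883.40
VAT base = CIF + duty = 226496.65 + 66883.40 = 293380.05
Import VAT = 293380.05 × 21% = 61609.81

Import duty: SGD 66883.40; import VAT: SGD 61609.81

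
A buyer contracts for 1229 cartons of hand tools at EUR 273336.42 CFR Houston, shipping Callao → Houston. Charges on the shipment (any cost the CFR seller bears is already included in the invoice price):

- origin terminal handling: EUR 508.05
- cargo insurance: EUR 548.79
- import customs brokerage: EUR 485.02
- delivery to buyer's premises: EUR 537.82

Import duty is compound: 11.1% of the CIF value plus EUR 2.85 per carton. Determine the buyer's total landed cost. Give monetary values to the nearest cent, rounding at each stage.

CFR: the seller pays costs through ocean freight to the destination port, but not insurance.
Already in the invoice (seller's account under CFR): origin terminal — exclude.
CIF value = CFR price + insurance = 273336.42 + 548.79 = 273885.21
Ad valorem component: 273885.21 × 11.1% = 30401.26
Specific component: 1229 × 2.85 = 3502.65
Import duty = 30401.26 + 3502.65 = 33903.91
Buyer bears: insurance 548.79 + brokerage 485.02 + delivery 537.82 + duty 33903.91 = 35475.54
Landed cost = invoice 273336.42 + 35475.54 = 308811.96

Total landed cost: EUR 308811.96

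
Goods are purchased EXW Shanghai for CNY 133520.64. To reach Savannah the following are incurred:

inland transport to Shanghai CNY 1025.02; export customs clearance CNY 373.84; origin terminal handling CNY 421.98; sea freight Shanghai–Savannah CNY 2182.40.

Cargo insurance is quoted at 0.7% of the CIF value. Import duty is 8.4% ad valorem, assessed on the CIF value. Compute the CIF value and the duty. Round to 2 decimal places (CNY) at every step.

Let C be the CIF value. C = EXW price + pre-shipment costs + freight + 0.7% × C
C − 0.7% × C = 133520.64 + 1025.02 + 373.84 + 421.98 + 2182.40
0.993 × C = 137523.88
C = 137523.88 / 0.993 = 138493.33
Insurance premium = 0.7% × 138493.33 = 969.45
Import duty = 138493.33 × 8.4% = 11633.44

CIF value: CNY 138493.33; import duty: CNY 11633.44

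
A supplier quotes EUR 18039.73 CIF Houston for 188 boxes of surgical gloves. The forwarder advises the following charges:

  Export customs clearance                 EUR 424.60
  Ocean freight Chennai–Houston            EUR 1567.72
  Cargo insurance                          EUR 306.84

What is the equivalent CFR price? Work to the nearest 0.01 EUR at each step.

Not relevant to the conversion: export clearance, freight — on the seller under both CIF and CFR; already in the CIF price and stays in the CFR price.
From CIF to CFR, the seller no longer bears: insurance.
CFR price = 18039.73 − 306.84 = 17732.89

CFR price: EUR 17732.89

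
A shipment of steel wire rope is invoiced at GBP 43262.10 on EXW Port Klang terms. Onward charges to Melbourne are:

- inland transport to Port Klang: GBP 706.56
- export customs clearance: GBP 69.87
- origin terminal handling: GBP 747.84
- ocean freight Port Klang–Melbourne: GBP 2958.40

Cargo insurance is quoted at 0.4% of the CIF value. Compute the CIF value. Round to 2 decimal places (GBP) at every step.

CIF value: GBP 47936.52

Let C be the CIF value. C = EXW price + pre-shipment costs + freight + 0.4% × C
C − 0.4% × C = 43262.10 + 706.56 + 69.87 + 747.84 + 2958.40
0.996 × C = 47744.77
C = 47744.77 / 0.996 = 47936.52
Insurance premium = 0.4% × 47936.52 = 191.75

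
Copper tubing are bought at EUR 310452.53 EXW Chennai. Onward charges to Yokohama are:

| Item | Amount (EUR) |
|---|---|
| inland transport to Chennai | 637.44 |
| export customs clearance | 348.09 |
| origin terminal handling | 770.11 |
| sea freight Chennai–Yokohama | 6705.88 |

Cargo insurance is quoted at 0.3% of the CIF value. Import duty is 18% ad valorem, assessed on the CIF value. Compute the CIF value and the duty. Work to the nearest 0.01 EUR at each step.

Let C be the CIF value. C = EXW price + pre-shipment costs + freight + 0.3% × C
C − 0.3% × C = 310452.53 + 637.44 + 348.09 + 770.11 + 6705.88
0.997 × C = 318914.05
C = 318914.05 / 0.997 = 319873.67
Insurance premium = 0.3% × 319873.67 = 959.62
Import duty = 319873.67 × 18% = 57577.26

CIF value: EUR 319873.67; import duty: EUR 57577.26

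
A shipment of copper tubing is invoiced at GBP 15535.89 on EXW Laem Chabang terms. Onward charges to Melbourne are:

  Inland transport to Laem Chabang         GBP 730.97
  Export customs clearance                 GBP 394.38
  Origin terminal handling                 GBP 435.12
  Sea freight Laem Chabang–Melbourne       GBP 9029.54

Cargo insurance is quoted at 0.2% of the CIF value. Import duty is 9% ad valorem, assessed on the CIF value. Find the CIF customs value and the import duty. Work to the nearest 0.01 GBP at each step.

Let C be the CIF value. C = EXW price + pre-shipment costs + freight + 0.2% × C
C − 0.2% × C = 15535.89 + 730.97 + 394.38 + 435.12 + 9029.54
0.998 × C = 26125.90
C = 26125.90 / 0.998 = 26178.26
Insurance premium = 0.2% × 26178.26 = 52.36
Import duty = 26178.26 × 9% = 2356.04

CIF value: GBP 26178.26; import duty: GBP 2356.04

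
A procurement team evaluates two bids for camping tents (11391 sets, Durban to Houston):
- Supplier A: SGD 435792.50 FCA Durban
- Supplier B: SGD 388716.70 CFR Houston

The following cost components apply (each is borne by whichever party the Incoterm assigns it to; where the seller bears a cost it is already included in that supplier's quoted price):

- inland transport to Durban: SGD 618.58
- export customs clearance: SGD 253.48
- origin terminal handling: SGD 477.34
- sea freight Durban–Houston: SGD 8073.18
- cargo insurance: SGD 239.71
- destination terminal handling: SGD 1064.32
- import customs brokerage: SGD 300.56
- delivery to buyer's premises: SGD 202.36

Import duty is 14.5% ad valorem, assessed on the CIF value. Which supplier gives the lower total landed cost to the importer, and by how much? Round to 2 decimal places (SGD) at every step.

Supplier A (FCA):
CIF value = FCA price + origin terminal + freight + insurance = 435792.50 + 477.34 + 8073.18 + 239.71 = 444582.73
Import duty = 444582.73 × 14.5% = 64464.50
Buyer bears (A): 477.34 + 8073.18 + 239.71 + 1064.32 + 300.56 + 202.36 = 10357.47
Landed cost (A) = invoice 435792.50 + 10357.47 + duty 64464.50 = 510614.47
Supplier B (CFR):
CIF value = CFR price + insurance = 388716.70 + 239.71 = 388956.41
Import duty = 388956.41 × 14.5% = 56398.68
Buyer bears (B): 239.71 + 1064.32 + 300.56 + 202.36 = 1806.95
Landed cost (B) = invoice 388716.70 + 1806.95 + duty 56398.68 = 446922.33
Difference = |510614.47 − 446922.33| = 63692.14

Supplier B is cheaper by SGD 63692.14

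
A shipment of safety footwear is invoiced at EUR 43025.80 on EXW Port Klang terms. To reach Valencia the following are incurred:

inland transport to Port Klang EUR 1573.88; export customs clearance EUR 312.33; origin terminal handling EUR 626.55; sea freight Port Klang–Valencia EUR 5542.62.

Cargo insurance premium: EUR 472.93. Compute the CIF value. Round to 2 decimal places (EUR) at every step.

CIF = EXW price + pre-shipment costs + freight + insurance
CIF = 43025.80 + 1573.88 + 312.33 + 626.55 + 5542.62 + 472.93 = 51554.11

CIF value: EUR 51554.11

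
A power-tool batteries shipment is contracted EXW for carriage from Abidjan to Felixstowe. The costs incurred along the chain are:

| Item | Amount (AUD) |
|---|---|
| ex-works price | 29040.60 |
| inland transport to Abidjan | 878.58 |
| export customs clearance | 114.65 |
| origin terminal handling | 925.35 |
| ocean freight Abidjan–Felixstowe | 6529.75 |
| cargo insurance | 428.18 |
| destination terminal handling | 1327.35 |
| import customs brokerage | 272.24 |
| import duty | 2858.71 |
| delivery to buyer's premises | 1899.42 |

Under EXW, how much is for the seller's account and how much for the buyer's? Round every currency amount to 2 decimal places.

Seller: AUD 29040.60; buyer: AUD 15234.23

EXW: the seller makes goods available at their premises; the buyer bears all onward costs.
Seller's account: goods 29040.60 = 29040.60
Buyer's account: inland to port 878.58 + export clearance 114.65 + origin terminal 925.35 + freight 6529.75 + insurance 428.18 + destination terminal 1327.35 + brokerage 272.24 + duty 2858.71 + delivery 1899.42 = 15234.23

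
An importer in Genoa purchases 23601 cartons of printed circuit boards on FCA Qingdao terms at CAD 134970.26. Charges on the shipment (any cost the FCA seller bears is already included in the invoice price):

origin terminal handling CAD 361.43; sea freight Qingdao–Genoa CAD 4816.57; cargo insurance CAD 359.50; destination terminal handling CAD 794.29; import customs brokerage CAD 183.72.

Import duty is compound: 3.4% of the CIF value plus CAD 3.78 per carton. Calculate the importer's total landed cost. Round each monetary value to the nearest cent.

Total landed cost: CAD 235474.81

FCA: the seller delivers export-cleared goods to the carrier; the buyer bears costs from that point.
CIF value = FCA price + origin terminal + freight + insurance = 134970.26 + 361.43 + 4816.57 + 359.50 = 140507.76
Ad valorem component: 140507.76 × 3.4% = 4777.26
Specific component: 23601 × 3.78 = 89211.78
Import duty = 4777.26 + 89211.78 = 93989.04
Buyer bears: origin terminal 361.43 + freight 4816.57 + insurance 359.50 + destination terminal 794.29 + brokerage 183.72 + duty 93989.04 = 100504.55
Landed cost = invoice 134970.26 + 100504.55 = 235474.81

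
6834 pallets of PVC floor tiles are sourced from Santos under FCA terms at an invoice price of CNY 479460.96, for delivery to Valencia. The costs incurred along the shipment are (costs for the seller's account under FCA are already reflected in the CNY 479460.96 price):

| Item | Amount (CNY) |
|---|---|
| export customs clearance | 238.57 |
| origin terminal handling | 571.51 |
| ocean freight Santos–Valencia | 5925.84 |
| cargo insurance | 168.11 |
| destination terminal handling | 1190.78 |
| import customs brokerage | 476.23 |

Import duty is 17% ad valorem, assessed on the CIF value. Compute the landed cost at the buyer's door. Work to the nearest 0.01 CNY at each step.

FCA: the seller delivers export-cleared goods to the carrier; the buyer bears costs from that point.
Already in the invoice (seller's account under FCA): export clearance — exclude.
CIF value = FCA price + origin terminal + freight + insurance = 479460.96 + 571.51 + 5925.84 + 168.11 = 486126.42
Import duty = 486126.42 × 17% = 82641.49
Buyer bears: origin terminal 571.51 + freight 5925.84 + insurance 168.11 + destination terminal 1190.78 + brokerage 476.23 + duty 82641.49 = 90973.96
Landed cost = invoice 479460.96 + 90973.96 = 570434.92

Total landed cost: CNY 570434.92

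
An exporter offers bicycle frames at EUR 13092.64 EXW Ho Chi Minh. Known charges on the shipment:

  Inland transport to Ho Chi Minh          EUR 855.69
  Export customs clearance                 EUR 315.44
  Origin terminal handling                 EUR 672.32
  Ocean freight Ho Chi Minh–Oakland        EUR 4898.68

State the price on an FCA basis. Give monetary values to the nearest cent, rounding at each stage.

FCA price: EUR 14263.77

Not relevant to the conversion: origin terminal, freight — on the buyer under both terms; not part of either seller's price.
From EXW to FCA, the seller additionally bears: inland to port, export clearance.
FCA price = 13092.64 + 855.69 + 315.44 = 14263.77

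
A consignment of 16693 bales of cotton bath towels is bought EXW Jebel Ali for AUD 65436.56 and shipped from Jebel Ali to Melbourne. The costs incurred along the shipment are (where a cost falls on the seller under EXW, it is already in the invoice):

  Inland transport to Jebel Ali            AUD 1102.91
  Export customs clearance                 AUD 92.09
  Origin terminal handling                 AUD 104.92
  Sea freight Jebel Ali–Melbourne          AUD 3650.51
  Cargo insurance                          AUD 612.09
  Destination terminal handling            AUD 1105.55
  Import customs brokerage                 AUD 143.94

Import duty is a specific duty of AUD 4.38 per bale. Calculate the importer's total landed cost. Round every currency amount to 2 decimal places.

EXW: the seller makes goods available at their premises; the buyer bears all onward costs.
CIF value = EXW price + inland to port + export clearance + origin terminal + freight + insurance = 65436.56 + 1102.91 + 92.09 + 104.92 + 3650.51 + 612.09 = 70999.08
Import duty = 16693 × 4.38 = 73115.34
Buyer bears: inland to port 1102.91 + export clearance 92.09 + origin terminal 104.92 + freight 3650.51 + insurance 612.09 + destination terminal 1105.55 + brokerage 143.94 + duty 73115.34 = 79927.35
Landed cost = invoice 65436.56 + 79927.35 = 145363.91

Total landed cost: AUD 145363.91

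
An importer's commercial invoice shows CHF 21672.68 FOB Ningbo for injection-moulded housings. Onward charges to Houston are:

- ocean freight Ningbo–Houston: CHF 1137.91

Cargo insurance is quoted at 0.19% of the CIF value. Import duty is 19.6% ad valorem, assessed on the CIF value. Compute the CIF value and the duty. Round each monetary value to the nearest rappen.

CIF value: CHF 22854.01; import duty: CHF 4479.39

Let C be the CIF value. C = FOB price + freight + 0.19% × C
C − 0.19% × C = 21672.68 + 1137.91
0.9981 × C = 22810.59
C = 22810.59 / 0.9981 = 22854.01
Insurance premium = 0.19% × 22854.01 = 43.42
Import duty = 22854.01 × 19.6% = 4479.39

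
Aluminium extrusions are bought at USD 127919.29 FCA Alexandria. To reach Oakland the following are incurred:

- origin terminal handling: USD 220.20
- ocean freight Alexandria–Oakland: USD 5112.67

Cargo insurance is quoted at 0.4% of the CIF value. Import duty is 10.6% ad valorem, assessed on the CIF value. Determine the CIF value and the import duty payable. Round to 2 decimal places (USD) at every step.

CIF value: USD 133787.31; import duty: USD 14181.45

Let C be the CIF value. C = FCA price + pre-shipment costs + freight + 0.4% × C
C − 0.4% × C = 127919.29 + 220.20 + 5112.67
0.996 × C = 133252.16
C = 133252.16 / 0.996 = 133787.31
Insurance premium = 0.4% × 133787.31 = 535.15
Import duty = 133787.31 × 10.6% = 14181.45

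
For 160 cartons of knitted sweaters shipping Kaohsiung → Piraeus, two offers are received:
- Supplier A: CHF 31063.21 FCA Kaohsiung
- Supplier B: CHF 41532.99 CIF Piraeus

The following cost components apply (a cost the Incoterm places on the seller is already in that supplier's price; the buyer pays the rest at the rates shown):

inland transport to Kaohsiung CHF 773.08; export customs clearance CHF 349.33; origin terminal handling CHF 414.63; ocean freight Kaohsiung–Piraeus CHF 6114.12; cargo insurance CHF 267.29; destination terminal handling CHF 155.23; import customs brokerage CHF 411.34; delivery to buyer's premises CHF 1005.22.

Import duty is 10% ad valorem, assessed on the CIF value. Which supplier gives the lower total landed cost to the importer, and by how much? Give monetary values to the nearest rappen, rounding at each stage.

Supplier A is cheaper by CHF 4041.11

Supplier A (FCA):
CIF value = FCA price + origin terminal + freight + insurance = 31063.21 + 414.63 + 6114.12 + 267.29 = 37859.25
Import duty = 37859.25 × 10% = 3785.93
Buyer bears (A): 414.63 + 6114.12 + 267.29 + 155.23 + 411.34 + 1005.22 = 8367.83
Landed cost (A) = invoice 31063.21 + 8367.83 + duty 3785.93 = 43216.97
Supplier B (CIF):
The CIF price already equals the CIF value: 41532.99
Import duty = 41532.99 × 10% = 4153.30
Buyer bears (B): 155.23 + 411.34 + 1005.22 = 1571.79
Landed cost (B) = invoice 41532.99 + 1571.79 + duty 4153.30 = 47258.08
Difference = |43216.97 − 47258.08| = 4041.11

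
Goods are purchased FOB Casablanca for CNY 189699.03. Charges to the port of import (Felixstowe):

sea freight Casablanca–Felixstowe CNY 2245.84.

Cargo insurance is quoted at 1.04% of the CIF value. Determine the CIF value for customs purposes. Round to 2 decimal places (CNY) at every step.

Let C be the CIF value. C = FOB price + freight + 1.04% × C
C − 1.04% × C = 189699.03 + 2245.84
0.9896 × C = 191944.87
C = 191944.87 / 0.9896 = 193962.08
Insurance premium = 1.04% × 193962.08 = 2017.21

CIF value: CNY 193962.08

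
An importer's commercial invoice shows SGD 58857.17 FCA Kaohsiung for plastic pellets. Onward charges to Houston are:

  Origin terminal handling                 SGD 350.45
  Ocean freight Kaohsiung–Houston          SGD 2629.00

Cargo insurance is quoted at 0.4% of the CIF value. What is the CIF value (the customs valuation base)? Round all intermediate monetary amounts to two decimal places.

Let C be the CIF value. C = FCA price + pre-shipment costs + freight + 0.4% × C
C − 0.4% × C = 58857.17 + 350.45 + 2629.00
0.996 × C = 61836.62
C = 61836.62 / 0.996 = 62084.96
Insurance premium = 0.4% × 62084.96 = 248.34

CIF value: SGD 62084.96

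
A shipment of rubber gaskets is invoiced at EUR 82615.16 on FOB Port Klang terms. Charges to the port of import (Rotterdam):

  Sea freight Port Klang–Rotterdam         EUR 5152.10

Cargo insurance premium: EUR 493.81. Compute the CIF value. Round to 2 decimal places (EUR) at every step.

CIF value: EUR 88261.07

CIF = FOB price + freight + insurance
CIF = 82615.16 + 5152.10 + 493.81 = 88261.07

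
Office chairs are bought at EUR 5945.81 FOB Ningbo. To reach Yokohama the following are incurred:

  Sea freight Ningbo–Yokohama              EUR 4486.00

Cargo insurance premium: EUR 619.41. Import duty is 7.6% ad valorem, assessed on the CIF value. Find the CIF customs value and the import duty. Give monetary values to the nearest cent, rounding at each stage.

CIF value: EUR 11051.22; import duty: EUR 839.89

CIF = FOB price + freight + insurance
CIF = 5945.81 + 4486.00 + 619.41 = 11051.22
Import duty = 11051.22 × 7.6% = 839.89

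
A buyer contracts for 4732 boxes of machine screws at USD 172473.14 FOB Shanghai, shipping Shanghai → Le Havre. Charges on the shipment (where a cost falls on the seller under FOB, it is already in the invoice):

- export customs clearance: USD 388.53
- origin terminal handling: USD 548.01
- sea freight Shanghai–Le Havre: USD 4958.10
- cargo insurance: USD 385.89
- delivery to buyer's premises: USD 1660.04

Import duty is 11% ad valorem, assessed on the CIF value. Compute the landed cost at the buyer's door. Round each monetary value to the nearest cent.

Total landed cost: USD 199037.05

FOB: the seller bears costs until goods are on board at the origin port; the buyer bears freight, insurance and all costs thereafter.
Already in the invoice (seller's account under FOB): export clearance, origin terminal — exclude.
CIF value = FOB price + freight + insurance = 172473.14 + 4958.10 + 385.89 = 177817.13
Import duty = 177817.13 × 11% = 19559.88
Buyer bears: freight 4958.10 + insurance 385.89 + delivery 1660.04 + duty 19559.88 = 26563.91
Landed cost = invoice 172473.14 + 26563.91 = 199037.05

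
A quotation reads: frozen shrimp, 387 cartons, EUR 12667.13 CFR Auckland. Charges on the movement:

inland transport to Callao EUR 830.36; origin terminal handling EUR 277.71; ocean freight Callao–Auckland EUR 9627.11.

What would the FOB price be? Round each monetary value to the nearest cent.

Not relevant to the conversion: inland to port, origin terminal — on the seller under both CFR and FOB; already in the CFR price and stays in the FOB price.
From CFR to FOB, the seller no longer bears: freight.
FOB price = 12667.13 − 9627.11 = 3040.02

FOB price: EUR 3040.02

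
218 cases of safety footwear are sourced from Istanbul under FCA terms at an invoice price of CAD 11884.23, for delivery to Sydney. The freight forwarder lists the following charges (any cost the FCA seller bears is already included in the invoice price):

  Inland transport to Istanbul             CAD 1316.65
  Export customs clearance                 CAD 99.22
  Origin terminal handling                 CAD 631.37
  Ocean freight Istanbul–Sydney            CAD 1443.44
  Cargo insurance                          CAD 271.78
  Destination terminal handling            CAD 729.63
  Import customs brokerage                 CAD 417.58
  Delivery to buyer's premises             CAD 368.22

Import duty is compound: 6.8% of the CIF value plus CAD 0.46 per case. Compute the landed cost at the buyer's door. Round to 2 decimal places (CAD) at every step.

Total landed cost: CAD 16814.23

FCA: the seller delivers export-cleared goods to the carrier; the buyer bears costs from that point.
Already in the invoice (seller's account under FCA): inland to port, export clearance — exclude.
CIF value = FCA price + origin terminal + freight + insurance = 11884.23 + 631.37 + 1443.44 + 271.78 = 14230.82
Ad valorem component: 14230.82 × 6.8% = 967.70
Specific component: 218 × 0.46 = 100.28
Import duty = 967.70 + 100.28 = 1067.98
Buyer bears: origin terminal 631.37 + freight 1443.44 + insurance 271.78 + destination terminal 729.63 + brokerage 417.58 + delivery 368.22 + duty 1067.98 = 4930.00
Landed cost = invoice 11884.23 + 4930.00 = 16814.23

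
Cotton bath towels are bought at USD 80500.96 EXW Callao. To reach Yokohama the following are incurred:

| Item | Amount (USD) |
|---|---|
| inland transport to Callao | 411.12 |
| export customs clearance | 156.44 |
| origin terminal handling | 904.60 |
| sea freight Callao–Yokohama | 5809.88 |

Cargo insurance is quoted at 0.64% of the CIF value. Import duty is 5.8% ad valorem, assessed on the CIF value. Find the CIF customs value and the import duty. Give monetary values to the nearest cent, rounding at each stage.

CIF value: USD 88348.43; import duty: USD 5124.21

Let C be the CIF value. C = EXW price + pre-shipment costs + freight + 0.64% × C
C − 0.64% × C = 80500.96 + 411.12 + 156.44 + 904.60 + 5809.88
0.9936 × C = 87783.00
C = 87783.00 / 0.9936 = 88348.43
Insurance premium = 0.64% × 88348.43 = 565.43
Import duty = 88348.43 × 5.8% = 5124.21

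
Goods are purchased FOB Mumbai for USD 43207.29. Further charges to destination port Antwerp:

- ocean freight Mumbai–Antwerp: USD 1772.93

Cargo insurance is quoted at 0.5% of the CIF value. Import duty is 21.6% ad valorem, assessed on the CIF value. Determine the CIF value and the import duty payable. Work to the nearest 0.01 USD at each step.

CIF value: USD 45206.25; import duty: USD 9764.55

Let C be the CIF value. C = FOB price + freight + 0.5% × C
C − 0.5% × C = 43207.29 + 1772.93
0.995 × C = 44980.22
C = 44980.22 / 0.995 = 45206.25
Insurance premium = 0.5% × 45206.25 = 226.03
Import duty = 45206.25 × 21.6% = 9764.55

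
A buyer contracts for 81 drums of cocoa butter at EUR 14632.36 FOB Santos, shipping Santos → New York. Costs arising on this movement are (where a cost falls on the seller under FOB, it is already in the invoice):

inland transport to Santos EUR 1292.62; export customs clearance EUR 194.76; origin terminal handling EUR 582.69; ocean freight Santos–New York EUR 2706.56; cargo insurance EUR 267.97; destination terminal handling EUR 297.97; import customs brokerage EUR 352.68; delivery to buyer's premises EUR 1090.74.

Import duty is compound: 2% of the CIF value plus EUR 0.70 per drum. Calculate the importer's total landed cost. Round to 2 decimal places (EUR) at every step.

FOB: the seller bears costs until goods are on board at the origin port; the buyer bears freight, insurance and all costs thereafter.
Already in the invoice (seller's account under FOB): inland to port, export clearance, origin terminal — exclude.
CIF value = FOB price + freight + insurance = 14632.36 + 2706.56 + 267.97 = 17606.89
Ad valorem component: 17606.89 × 2% = 352.14
Specific component: 81 × 0.70 = 56.70
Import duty = 352.14 + 56.70 = 408.84
Buyer bears: freight 2706.56 + insurance 267.97 + destination terminal 297.97 + brokerage 352.68 + delivery 1090.74 + duty 408.84 = 5124.76
Landed cost = invoice 14632.36 + 5124.76 = 19757.12

Total landed cost: EUR 19757.12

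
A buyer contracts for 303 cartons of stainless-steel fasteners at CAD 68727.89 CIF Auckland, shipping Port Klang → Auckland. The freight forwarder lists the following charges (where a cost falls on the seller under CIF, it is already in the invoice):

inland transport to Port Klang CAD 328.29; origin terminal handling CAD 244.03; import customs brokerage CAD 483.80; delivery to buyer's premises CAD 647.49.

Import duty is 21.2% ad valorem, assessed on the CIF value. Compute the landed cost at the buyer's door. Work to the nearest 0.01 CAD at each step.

Total landed cost: CAD 84429.49

CIF: the seller pays costs through ocean freight and marine insurance to the destination port.
Already in the invoice (seller's account under CIF): inland to port, origin terminal — exclude.
The CIF price already equals the CIF value: 68727.89
Import duty = 68727.89 × 21.2% = 14570.31
Buyer bears: brokerage 483.80 + delivery 647.49 + duty 14570.31 = 15701.60
Landed cost = invoice 68727.89 + 15701.60 = 84429.49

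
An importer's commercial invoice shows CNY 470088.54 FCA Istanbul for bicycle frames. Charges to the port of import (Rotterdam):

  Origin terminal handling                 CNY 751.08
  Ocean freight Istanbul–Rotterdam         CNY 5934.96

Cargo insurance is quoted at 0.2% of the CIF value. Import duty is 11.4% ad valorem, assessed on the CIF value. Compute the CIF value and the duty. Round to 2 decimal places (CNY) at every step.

CIF value: CNY 477730.04; import duty: CNY 54461.22

Let C be the CIF value. C = FCA price + pre-shipment costs + freight + 0.2% × C
C − 0.2% × C = 470088.54 + 751.08 + 5934.96
0.998 × C = 476774.58
C = 476774.58 / 0.998 = 477730.04
Insurance premium = 0.2% × 477730.04 = 955.46
Import duty = 477730.04 × 11.4% = 54461.22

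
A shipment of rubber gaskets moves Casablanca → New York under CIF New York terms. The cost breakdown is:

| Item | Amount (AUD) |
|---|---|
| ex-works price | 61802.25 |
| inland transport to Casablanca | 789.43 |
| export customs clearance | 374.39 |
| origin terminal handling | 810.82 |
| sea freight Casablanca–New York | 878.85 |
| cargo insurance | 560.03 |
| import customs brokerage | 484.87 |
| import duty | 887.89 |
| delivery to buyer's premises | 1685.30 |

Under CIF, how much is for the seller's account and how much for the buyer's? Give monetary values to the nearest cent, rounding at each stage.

CIF: the seller pays costs through ocean freight and marine insurance to the destination port.
Seller's account: goods 61802.25 + inland to port 789.43 + export clearance 374.39 + origin terminal 810.82 + freight 878.85 + insurance 560.03 = 65215.77
Buyer's account: brokerage 484.87 + duty 887.89 + delivery 1685.30 = 3058.06

Seller: AUD 65215.77; buyer: AUD 3058.06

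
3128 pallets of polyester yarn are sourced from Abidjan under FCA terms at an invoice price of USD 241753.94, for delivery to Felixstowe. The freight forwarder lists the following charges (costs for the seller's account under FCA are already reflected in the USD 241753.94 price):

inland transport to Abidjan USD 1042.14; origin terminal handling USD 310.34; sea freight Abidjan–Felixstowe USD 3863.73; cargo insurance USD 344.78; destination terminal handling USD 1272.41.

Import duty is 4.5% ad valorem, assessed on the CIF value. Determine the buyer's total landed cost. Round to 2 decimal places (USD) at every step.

Total landed cost: USD 258627.48

FCA: the seller delivers export-cleared goods to the carrier; the buyer bears costs from that point.
Already in the invoice (seller's account under FCA): inland to port — exclude.
CIF value = FCA price + origin terminal + freight + insurance = 241753.94 + 310.34 + 3863.73 + 344.78 = 246272.79
Import duty = 246272.79 × 4.5% = 11082.28
Buyer bears: origin terminal 310.34 + freight 3863.73 + insurance 344.78 + destination terminal 1272.41 + duty 11082.28 = 16873.54
Landed cost = invoice 241753.94 + 16873.54 = 258627.48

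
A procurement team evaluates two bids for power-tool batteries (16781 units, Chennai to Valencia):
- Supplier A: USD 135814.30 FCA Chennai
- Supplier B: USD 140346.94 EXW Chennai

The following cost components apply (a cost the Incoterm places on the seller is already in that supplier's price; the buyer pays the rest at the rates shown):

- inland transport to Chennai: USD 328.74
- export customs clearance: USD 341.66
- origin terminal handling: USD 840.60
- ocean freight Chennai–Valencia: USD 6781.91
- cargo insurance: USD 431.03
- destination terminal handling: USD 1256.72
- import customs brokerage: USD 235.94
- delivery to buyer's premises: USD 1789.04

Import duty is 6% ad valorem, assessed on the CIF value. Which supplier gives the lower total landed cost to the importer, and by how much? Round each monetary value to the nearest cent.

Supplier A is cheaper by USD 5515.22

Supplier A (FCA):
CIF value = FCA price + origin terminal + freight + insurance = 135814.30 + 840.60 + 6781.91 + 431.03 = 143867.84
Import duty = 143867.84 × 6% = 8632.07
Buyer bears (A): 840.60 + 6781.91 + 431.03 + 1256.72 + 235.94 + 1789.04 = 11335.24
Landed cost (A) = invoice 135814.30 + 11335.24 + duty 8632.07 = 155781.61
Supplier B (EXW):
CIF value = EXW price + inland to port + export clearance + origin terminal + freight + insurance = 140346.94 + 328.74 + 341.66 + 840.60 + 6781.91 + 431.03 = 149070.88
Import duty = 149070.88 × 6% = 8944.25
Buyer bears (B): 328.74 + 341.66 + 840.60 + 6781.91 + 431.03 + 1256.72 + 235.94 + 1789.04 = 12005.64
Landed cost (B) = invoice 140346.94 + 12005.64 + duty 8944.25 = 161296.83
Difference = |155781.61 − 161296.83| = 5515.22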